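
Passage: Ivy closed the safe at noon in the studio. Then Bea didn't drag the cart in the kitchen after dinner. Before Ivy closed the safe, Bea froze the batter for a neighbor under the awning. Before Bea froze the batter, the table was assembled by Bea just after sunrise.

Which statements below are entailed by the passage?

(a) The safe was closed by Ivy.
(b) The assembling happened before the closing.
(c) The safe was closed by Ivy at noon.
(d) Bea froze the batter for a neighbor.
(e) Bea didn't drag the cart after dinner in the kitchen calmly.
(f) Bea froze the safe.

(a) Entailed — dropping 'in the studio', 'at noon' leaves a sub-description the original still satisfies.
(b) Entailed — the narrative places the assembling before the closing.
(c) Entailed — the original entails any weakening of itself; this just drops 'in the studio'.
(d) Entailed — this follows by dropping conjuncts from the freezing event's description.
(e) Entailed — under negation, adding a further restriction is entailed: if no such dragging event occurred, none occurred calmly either.
(f) Not entailed — Bea froze the batter, not the safe; the safe belongs to the closing event.

(a), (b), (c), (d), (e)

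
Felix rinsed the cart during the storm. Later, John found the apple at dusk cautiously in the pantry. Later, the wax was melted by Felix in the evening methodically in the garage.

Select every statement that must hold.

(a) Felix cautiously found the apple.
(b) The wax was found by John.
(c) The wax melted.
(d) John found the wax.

(c)

(a) Not entailed — the passage has John finding the apple, not Felix.
(b) Not entailed — John found the apple, not the wax; the wax belongs to the melting event.
(c) Entailed — 'Felix melted the wax' is causative; it entails the inchoative 'the wax melted'.
(d) Not entailed — John found the apple, not the wax; the wax belongs to the melting event.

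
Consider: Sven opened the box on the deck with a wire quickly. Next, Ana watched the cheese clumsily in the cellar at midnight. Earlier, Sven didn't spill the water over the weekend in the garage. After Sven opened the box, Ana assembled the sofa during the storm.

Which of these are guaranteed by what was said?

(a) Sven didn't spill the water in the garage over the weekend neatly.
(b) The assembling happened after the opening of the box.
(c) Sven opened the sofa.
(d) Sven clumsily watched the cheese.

(a), (b)

(a) Entailed — under negation, adding a further restriction is entailed: if no such spilling event occurred, none occurred neatly either.
(b) Entailed — the narrative places the opening before the assembling.
(c) Not entailed — Sven opened the box, not the sofa; the sofa belongs to the assembling event.
(d) Not entailed — the passage has Ana watching the cheese, not Sven.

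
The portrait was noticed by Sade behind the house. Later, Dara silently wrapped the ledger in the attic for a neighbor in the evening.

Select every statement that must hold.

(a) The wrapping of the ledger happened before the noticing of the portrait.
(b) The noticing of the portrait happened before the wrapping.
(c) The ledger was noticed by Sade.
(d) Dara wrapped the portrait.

(a) Not entailed — the narrative places the noticing before the wrapping, not after.
(b) Entailed — the narrative places the noticing before the wrapping.
(c) Not entailed — Sade noticed the portrait, not the ledger; the ledger belongs to the wrapping event.
(d) Not entailed — Dara wrapped the ledger, not the portrait; the portrait belongs to the noticing event.

(b)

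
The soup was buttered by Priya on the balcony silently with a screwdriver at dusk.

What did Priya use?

'with a screwdriver' marks the instrument of the buttering event.

a screwdriver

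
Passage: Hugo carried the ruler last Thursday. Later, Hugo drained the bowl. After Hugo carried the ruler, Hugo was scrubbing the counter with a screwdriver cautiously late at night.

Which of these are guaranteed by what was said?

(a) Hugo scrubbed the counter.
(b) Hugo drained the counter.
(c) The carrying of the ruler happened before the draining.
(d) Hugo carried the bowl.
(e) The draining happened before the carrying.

(a), (c)

(a) Entailed — 'scrub' is an activity; 'was scrubbing' entails that some scrubbing happened, so 'scrubbed' holds.
(b) Not entailed — Hugo drained the bowl, not the counter; the counter belongs to the scrubbing event.
(c) Entailed — the narrative places the carrying before the draining.
(d) Not entailed — Hugo carried the ruler, not the bowl; the bowl belongs to the draining event.
(e) Not entailed — the narrative places the carrying before the draining, not after.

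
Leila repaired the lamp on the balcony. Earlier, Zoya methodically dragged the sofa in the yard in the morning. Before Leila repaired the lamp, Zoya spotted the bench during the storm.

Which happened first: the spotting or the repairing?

the spotting

The connectives place the spotting before the repairing.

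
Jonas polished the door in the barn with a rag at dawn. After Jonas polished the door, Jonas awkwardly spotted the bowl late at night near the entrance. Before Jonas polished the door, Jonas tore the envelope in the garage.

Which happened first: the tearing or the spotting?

the tearing

The connectives place the tearing before the spotting.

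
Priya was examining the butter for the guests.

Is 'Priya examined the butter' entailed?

'examine' is atelic; if Priya was examining the butter, then Priya examined the butter (for some time).

yes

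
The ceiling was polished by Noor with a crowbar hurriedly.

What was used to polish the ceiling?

'with a crowbar' marks the instrument of the polishing event.

a crowbar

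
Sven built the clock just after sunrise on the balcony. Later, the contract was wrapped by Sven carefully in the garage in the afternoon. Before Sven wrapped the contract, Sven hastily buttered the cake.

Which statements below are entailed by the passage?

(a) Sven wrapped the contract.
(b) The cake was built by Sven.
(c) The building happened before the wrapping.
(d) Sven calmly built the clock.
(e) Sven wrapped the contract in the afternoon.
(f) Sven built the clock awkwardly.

(a) Entailed — the original entails any weakening of itself; this just drops 'carefully', 'in the afternoon', 'in the garage'.
(b) Not entailed — Sven built the clock, not the cake; the cake belongs to the buttering event.
(c) Entailed — the narrative places the building before the wrapping.
(d) Not entailed — 'calmly' adds information not in the original event.
(e) Entailed — the original entails any weakening of itself; this just drops 'carefully', 'in the garage'.
(f) Not entailed — 'awkwardly' adds information not in the original event.

(a), (c), (e)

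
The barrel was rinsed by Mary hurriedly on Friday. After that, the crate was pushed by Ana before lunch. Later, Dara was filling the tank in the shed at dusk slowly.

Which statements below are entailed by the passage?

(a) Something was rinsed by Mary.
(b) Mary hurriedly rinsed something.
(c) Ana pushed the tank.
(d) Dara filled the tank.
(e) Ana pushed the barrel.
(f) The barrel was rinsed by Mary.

(a), (b), (f)

(a) Entailed — this follows by dropping conjuncts from the rinsing event's description.
(b) Entailed — every conjunct here is already in the original rinsing event.
(c) Not entailed — Ana pushed the crate, not the tank; the tank belongs to the filling event.
(d) Not entailed — 'was filling' is progressive on an accomplishment; it does not entail the completed 'filled'.
(e) Not entailed — Ana pushed the crate, not the barrel; the barrel belongs to the rinsing event.
(f) Entailed — this follows by dropping conjuncts from the rinsing event's description.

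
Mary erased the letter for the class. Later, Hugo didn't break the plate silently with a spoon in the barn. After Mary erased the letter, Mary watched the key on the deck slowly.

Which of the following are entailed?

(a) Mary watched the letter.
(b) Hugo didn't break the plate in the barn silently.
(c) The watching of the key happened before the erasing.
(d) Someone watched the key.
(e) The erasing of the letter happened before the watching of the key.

(a) Not entailed — Mary watched the key, not the letter; the letter belongs to the erasing event.
(b) Not entailed — dropping 'with a spoon' under negation is not valid — the original leaves open that Hugo broke the plate some other way.
(c) Not entailed — the narrative places the erasing before the watching, not after.
(d) Entailed — dropping 'slowly', 'on the deck' and generalizing the agent leaves a sub-description the original still satisfies.
(e) Entailed — the narrative places the erasing before the watching.

(d), (e)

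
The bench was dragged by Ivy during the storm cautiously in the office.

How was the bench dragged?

cautiously

'cautiously' marks the manner of the dragging event.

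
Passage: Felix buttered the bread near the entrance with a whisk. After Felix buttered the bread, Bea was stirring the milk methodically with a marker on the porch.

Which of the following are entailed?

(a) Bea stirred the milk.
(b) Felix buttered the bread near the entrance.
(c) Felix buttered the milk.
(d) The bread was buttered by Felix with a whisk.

(a) Entailed — 'stir' is an activity; 'was stirring' entails that some stirring happened, so 'stirred' holds.
(b) Entailed — this follows by dropping conjuncts from the buttering event's description.
(c) Not entailed — Felix buttered the bread, not the milk; the milk belongs to the stirring event.
(d) Entailed — this follows by dropping conjuncts from the buttering event's description.

(a), (b), (d)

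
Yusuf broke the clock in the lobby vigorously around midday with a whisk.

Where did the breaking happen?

'in the lobby' marks the location of the breaking event.

in the lobby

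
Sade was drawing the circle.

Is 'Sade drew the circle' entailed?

'was drawing' is progressive; for an accomplishment like 'draw the circle', it doesn't entail completion.

no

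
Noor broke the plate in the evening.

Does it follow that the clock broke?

no

Nothing is said about any clock; only the plate is affected.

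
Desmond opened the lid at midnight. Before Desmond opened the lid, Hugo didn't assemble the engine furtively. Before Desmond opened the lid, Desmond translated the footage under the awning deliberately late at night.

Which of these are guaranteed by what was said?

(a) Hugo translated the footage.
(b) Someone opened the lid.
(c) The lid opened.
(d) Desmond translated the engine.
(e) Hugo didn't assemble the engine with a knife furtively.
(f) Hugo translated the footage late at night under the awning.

(b), (c), (e)

(a) Not entailed — the passage has Desmond translating the footage, not Hugo.
(b) Entailed — this follows by dropping conjuncts from the opening event's description.
(c) Entailed — 'Desmond opened the lid' is causative; it entails the inchoative 'the lid opened'.
(d) Not entailed — Desmond translated the footage, not the engine; the engine belongs to the assembling event.
(e) Entailed — under negation, adding a further restriction is entailed: if no such assembling event occurred, none occurred with a knife either.
(f) Not entailed — the passage has Desmond translating the footage, not Hugo.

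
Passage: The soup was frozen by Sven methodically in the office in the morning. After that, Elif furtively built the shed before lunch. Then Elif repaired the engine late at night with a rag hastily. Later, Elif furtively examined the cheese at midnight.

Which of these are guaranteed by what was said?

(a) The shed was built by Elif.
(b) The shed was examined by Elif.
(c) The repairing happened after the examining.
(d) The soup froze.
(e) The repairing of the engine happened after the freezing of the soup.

(a), (d), (e)

(a) Entailed — the original entails any weakening of itself; this just drops 'before lunch', 'furtively'.
(b) Not entailed — Elif examined the cheese, not the shed; the shed belongs to the building event.
(c) Not entailed — the narrative places the repairing before the examining, not after.
(d) Entailed — 'Sven froze the soup' is causative; it entails the inchoative 'the soup froze'.
(e) Entailed — the narrative places the freezing before the repairing.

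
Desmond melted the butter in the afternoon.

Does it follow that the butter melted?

yes

'Desmond melted the butter' is the causative; it entails the inchoative 'the butter melted'.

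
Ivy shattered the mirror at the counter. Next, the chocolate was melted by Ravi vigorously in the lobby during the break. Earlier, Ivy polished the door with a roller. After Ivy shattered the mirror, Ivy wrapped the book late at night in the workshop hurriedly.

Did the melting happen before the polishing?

The narrative orders the polishing before the melting.

no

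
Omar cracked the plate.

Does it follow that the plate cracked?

yes

'Omar cracked the plate' is the causative; it entails the inchoative 'the plate cracked'.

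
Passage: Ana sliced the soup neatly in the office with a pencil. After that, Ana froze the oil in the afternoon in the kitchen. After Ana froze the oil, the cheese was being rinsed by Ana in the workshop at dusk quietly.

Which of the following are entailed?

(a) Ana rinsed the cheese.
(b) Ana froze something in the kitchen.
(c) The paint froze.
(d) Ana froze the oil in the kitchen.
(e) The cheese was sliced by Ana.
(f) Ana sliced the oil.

(a) Entailed — 'rinse' is an activity; 'was rinsing' entails that some rinsing happened, so 'rinsed' holds.
(b) Entailed — this follows by dropping conjuncts from the freezing event's description.
(c) Not entailed — the oil is what froze, not the paint.
(d) Entailed — this follows by dropping conjuncts from the freezing event's description.
(e) Not entailed — Ana sliced the soup, not the cheese; the cheese belongs to the rinsing event.
(f) Not entailed — Ana sliced the soup, not the oil; the oil belongs to the freezing event.

(a), (b), (d)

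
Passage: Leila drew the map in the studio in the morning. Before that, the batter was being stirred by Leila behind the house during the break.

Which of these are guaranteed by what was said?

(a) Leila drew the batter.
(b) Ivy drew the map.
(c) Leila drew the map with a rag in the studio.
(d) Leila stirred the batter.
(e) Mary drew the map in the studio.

(d)

(a) Not entailed — Leila drew the map, not the batter; the batter belongs to the stirring event.
(b) Not entailed — the passage has Leila drawing the map, not Ivy.
(c) Not entailed — 'with a rag' adds information not in the original event.
(d) Entailed — 'stir' is an activity; 'was stirring' entails that some stirring happened, so 'stirred' holds.
(e) Not entailed — the passage has Leila drawing the map, not Mary.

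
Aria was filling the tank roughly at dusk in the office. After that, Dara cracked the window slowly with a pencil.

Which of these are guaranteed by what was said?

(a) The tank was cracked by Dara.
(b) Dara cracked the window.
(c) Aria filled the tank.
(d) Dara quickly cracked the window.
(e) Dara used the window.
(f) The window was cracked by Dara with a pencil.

(b), (f)

(a) Not entailed — Dara cracked the window, not the tank; the tank belongs to the filling event.
(b) Entailed — every conjunct here is already in the original cracking event.
(c) Not entailed — 'was filling' is progressive on an accomplishment; it does not entail the completed 'filled'.
(d) Not entailed — 'quickly' adds a manner not in (and inconsistent with) the original.
(e) Not entailed — the window is the patient, not an instrument — Dara used a pencil.
(f) Entailed — every conjunct here is already in the original cracking event.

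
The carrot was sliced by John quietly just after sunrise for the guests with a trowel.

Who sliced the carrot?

John

'John' marks the agent of the slicing event.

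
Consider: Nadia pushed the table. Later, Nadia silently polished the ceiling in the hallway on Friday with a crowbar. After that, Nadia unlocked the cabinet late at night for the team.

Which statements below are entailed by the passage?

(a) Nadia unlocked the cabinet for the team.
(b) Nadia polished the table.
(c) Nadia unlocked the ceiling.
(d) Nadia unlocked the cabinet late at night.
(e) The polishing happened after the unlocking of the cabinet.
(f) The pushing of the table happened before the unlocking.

(a), (d), (f)

(a) Entailed — this follows by dropping conjuncts from the unlocking event's description.
(b) Not entailed — Nadia polished the ceiling, not the table; the table belongs to the pushing event.
(c) Not entailed — Nadia unlocked the cabinet, not the ceiling; the ceiling belongs to the polishing event.
(d) Entailed — dropping 'for the team' leaves a sub-description the original still satisfies.
(e) Not entailed — the narrative places the polishing before the unlocking, not after.
(f) Entailed — the narrative places the pushing before the unlocking.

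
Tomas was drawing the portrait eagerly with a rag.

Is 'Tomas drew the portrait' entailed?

no

'was drawing' is progressive; for an accomplishment like 'draw the portrait', it doesn't entail completion.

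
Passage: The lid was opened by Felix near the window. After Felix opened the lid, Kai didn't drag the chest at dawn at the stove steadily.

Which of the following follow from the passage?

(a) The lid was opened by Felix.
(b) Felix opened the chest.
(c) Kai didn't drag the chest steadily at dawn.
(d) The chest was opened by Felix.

(a)

(a) Entailed — every conjunct here is already in the original opening event.
(b) Not entailed — Felix opened the lid, not the chest; the chest belongs to the dragging event.
(c) Not entailed — dropping 'at the stove' under negation is not valid — the original leaves open that Kai dragged the chest some other way.
(d) Not entailed — Felix opened the lid, not the chest; the chest belongs to the dragging event.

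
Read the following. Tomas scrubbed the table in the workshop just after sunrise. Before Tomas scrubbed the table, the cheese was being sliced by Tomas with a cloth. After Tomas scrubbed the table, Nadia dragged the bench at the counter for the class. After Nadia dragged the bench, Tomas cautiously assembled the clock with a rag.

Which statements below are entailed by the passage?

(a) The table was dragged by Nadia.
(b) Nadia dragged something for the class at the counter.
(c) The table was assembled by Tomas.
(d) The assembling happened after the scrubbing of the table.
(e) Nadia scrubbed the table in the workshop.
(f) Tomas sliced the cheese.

(b), (d)

(a) Not entailed — Nadia dragged the bench, not the table; the table belongs to the scrubbing event.
(b) Entailed — generalizing the patient leaves a sub-description the original still satisfies.
(c) Not entailed — Tomas assembled the clock, not the table; the table belongs to the scrubbing event.
(d) Entailed — the narrative places the scrubbing before the assembling.
(e) Not entailed — the passage has Tomas scrubbing the table, not Nadia.
(f) Not entailed — 'was slicing' is progressive on an accomplishment; it does not entail the completed 'sliced'.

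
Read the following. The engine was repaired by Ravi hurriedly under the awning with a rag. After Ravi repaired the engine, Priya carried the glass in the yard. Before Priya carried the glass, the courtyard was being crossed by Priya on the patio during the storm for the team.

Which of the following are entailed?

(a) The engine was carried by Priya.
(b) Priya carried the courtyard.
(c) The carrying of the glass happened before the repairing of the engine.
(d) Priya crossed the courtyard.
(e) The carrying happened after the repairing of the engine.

(a) Not entailed — Priya carried the glass, not the engine; the engine belongs to the repairing event.
(b) Not entailed — Priya carried the glass, not the courtyard; the courtyard belongs to the crossing event.
(c) Not entailed — the narrative places the repairing before the carrying, not after.
(d) Not entailed — 'was crossing' is progressive on an accomplishment; it does not entail the completed 'crossed'.
(e) Entailed — the narrative places the repairing before the carrying.

(e)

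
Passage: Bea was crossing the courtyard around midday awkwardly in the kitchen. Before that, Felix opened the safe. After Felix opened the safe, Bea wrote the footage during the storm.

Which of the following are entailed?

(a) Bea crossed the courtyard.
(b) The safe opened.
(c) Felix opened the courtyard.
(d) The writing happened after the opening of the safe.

(b), (d)

(a) Not entailed — 'was crossing' is progressive on an accomplishment; it does not entail the completed 'crossed'.
(b) Entailed — 'Felix opened the safe' is causative; it entails the inchoative 'the safe opened'.
(c) Not entailed — Felix opened the safe, not the courtyard; the courtyard belongs to the crossing event.
(d) Entailed — the narrative places the opening before the writing.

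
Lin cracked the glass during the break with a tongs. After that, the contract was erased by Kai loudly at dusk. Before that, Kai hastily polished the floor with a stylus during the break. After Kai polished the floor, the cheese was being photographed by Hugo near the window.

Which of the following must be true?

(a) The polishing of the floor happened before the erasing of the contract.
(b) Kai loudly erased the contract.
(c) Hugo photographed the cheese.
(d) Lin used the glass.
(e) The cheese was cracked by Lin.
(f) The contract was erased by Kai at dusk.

(a) Entailed — the narrative places the polishing before the erasing.
(b) Entailed — every conjunct here is already in the original erasing event.
(c) Not entailed — 'was photographing' is progressive on an accomplishment; it does not entail the completed 'photographed'.
(d) Not entailed — the glass is the patient, not an instrument — Lin used a tongs.
(e) Not entailed — Lin cracked the glass, not the cheese; the cheese belongs to the photographing event.
(f) Entailed — the original entails any weakening of itself; this just drops 'loudly'.

(a), (b), (f)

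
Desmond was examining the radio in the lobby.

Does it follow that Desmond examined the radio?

yes

'examine' is atelic; if Desmond was examining the radio, then Desmond examined the radio (for some time).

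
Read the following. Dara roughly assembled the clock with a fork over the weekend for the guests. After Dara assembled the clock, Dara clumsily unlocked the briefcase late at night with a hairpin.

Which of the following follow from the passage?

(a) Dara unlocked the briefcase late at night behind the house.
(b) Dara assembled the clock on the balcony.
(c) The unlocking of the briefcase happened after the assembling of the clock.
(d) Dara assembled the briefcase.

(a) Not entailed — 'behind the house' adds information not in the original event.
(b) Not entailed — 'on the balcony' adds information not in the original event.
(c) Entailed — the narrative places the assembling before the unlocking.
(d) Not entailed — Dara assembled the clock, not the briefcase; the briefcase belongs to the unlocking event.

(c)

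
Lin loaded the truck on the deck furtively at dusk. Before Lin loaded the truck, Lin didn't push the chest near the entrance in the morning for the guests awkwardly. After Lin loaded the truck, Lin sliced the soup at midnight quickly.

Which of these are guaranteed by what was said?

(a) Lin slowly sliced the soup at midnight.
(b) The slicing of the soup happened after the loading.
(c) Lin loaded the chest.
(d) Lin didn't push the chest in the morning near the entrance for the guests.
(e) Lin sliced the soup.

(a) Not entailed — 'slowly' adds a manner not in (and inconsistent with) the original.
(b) Entailed — the narrative places the loading before the slicing.
(c) Not entailed — Lin loaded the truck, not the chest; the chest belongs to the pushing event.
(d) Not entailed — dropping 'awkwardly' under negation is not valid — the original leaves open that Lin pushed the chest some other way.
(e) Entailed — the original entails any weakening of itself; this just drops 'at midnight', 'quickly'.

(b), (e)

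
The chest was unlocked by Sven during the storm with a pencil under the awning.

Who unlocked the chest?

Sven

'Sven' marks the agent of the unlocking event.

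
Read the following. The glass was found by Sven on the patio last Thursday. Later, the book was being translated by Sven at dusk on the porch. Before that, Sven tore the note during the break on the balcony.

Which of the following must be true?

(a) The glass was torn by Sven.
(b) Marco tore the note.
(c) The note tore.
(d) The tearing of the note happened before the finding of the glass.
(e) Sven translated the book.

(a) Not entailed — Sven tore the note, not the glass; the glass belongs to the finding event.
(b) Not entailed — the passage has Sven tearing the note, not Marco.
(c) Entailed — 'Sven tore the note' is causative; it entails the inchoative 'the note tore'.
(d) Not entailed — the narrative doesn't order the tearing relative to the finding.
(e) Not entailed — 'was translating' is progressive on an accomplishment; it does not entail the completed 'translated'.

(c)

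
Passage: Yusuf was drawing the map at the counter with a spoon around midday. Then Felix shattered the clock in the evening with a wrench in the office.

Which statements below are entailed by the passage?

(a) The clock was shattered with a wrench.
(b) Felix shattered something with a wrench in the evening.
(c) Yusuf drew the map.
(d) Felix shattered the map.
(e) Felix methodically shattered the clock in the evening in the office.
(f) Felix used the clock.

(a), (b)

(a) Entailed — every conjunct here is already in the original shattering event.
(b) Entailed — dropping 'in the office' and generalizing the patient leaves a sub-description the original still satisfies.
(c) Not entailed — 'was drawing' is progressive on an accomplishment; it does not entail the completed 'drew'.
(d) Not entailed — Felix shattered the clock, not the map; the map belongs to the drawing event.
(e) Not entailed — 'methodically' adds information not in the original event.
(f) Not entailed — the clock is the patient, not an instrument — Felix used a wrench.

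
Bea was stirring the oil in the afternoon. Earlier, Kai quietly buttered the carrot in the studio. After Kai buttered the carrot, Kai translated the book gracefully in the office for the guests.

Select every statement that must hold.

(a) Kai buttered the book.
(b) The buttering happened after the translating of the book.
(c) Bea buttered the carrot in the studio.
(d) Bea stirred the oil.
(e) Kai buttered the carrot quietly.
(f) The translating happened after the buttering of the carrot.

(a) Not entailed — Kai buttered the carrot, not the book; the book belongs to the translating event.
(b) Not entailed — the narrative places the buttering before the translating, not after.
(c) Not entailed — the passage has Kai buttering the carrot, not Bea.
(d) Entailed — 'stir' is an activity; 'was stirring' entails that some stirring happened, so 'stirred' holds.
(e) Entailed — this follows by dropping conjuncts from the buttering event's description.
(f) Entailed — the narrative places the buttering before the translating.

(d), (e), (f)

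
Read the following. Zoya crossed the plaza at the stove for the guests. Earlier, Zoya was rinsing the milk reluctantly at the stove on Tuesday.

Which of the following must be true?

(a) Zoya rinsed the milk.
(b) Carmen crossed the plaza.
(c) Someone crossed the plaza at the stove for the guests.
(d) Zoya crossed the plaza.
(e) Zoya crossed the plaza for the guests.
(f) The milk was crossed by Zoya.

(a) Entailed — 'rinse' is an activity; 'was rinsing' entails that some rinsing happened, so 'rinsed' holds.
(b) Not entailed — the passage has Zoya crossing the plaza, not Carmen.
(c) Entailed — generalizing the agent leaves a sub-description the original still satisfies.
(d) Entailed — the original entails any weakening of itself; this just drops 'at the stove', 'for the guests'.
(e) Entailed — the original entails any weakening of itself; this just drops 'at the stove'.
(f) Not entailed — Zoya crossed the plaza, not the milk; the milk belongs to the rinsing event.

(a), (c), (d), (e)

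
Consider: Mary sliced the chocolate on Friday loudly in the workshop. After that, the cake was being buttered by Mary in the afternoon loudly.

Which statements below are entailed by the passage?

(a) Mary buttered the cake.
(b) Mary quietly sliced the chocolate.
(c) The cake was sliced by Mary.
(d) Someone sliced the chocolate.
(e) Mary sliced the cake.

(d)

(a) Not entailed — 'was buttering' is progressive on an accomplishment; it does not entail the completed 'buttered'.
(b) Not entailed — 'quietly' adds a manner not in (and inconsistent with) the original.
(c) Not entailed — Mary sliced the chocolate, not the cake; the cake belongs to the buttering event.
(d) Entailed — the original entails any weakening of itself; this just drops 'on Friday', 'in the workshop', 'loudly' and generalizes the agent.
(e) Not entailed — Mary sliced the chocolate, not the cake; the cake belongs to the buttering event.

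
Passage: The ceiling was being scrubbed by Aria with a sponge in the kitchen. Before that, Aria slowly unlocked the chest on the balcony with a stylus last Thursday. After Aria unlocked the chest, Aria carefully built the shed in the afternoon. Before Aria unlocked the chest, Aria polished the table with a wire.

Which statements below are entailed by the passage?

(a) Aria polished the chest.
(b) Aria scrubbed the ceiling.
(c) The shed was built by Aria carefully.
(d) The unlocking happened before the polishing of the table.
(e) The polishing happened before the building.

(a) Not entailed — Aria polished the table, not the chest; the chest belongs to the unlocking event.
(b) Entailed — 'scrub' is an activity; 'was scrubbing' entails that some scrubbing happened, so 'scrubbed' holds.
(c) Entailed — the original entails any weakening of itself; this just drops 'in the afternoon'.
(d) Not entailed — the narrative places the polishing before the unlocking, not after.
(e) Entailed — the narrative places the polishing before the building.

(b), (c), (e)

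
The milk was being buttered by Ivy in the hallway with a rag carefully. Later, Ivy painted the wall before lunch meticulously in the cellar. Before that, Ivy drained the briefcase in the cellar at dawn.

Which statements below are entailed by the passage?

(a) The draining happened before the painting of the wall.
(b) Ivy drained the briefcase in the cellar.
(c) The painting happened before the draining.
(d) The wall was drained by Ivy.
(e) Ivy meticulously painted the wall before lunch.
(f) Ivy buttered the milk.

(a) Entailed — the narrative places the draining before the painting.
(b) Entailed — every conjunct here is already in the original draining event.
(c) Not entailed — the narrative places the draining before the painting, not after.
(d) Not entailed — Ivy drained the briefcase, not the wall; the wall belongs to the painting event.
(e) Entailed — this follows by dropping conjuncts from the painting event's description.
(f) Not entailed — 'was buttering' is progressive on an accomplishment; it does not entail the completed 'buttered'.

(a), (b), (e)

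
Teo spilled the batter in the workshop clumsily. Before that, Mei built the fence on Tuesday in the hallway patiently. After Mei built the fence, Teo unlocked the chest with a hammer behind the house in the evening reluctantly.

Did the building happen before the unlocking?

yes

The narrative orders the building before the unlocking.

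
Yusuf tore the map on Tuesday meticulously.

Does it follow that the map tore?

yes

'Yusuf tore the map' is the causative; it entails the inchoative 'the map tore'.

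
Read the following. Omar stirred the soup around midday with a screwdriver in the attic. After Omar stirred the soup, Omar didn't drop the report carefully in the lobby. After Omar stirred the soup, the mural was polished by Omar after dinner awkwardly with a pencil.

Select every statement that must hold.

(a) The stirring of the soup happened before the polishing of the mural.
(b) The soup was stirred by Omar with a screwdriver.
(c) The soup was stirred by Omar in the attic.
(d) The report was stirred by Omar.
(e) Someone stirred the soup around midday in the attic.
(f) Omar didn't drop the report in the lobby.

(a), (b), (c), (e)

(a) Entailed — the narrative places the stirring before the polishing.
(b) Entailed — every conjunct here is already in the original stirring event.
(c) Entailed — dropping 'around midday', 'with a screwdriver' leaves a sub-description the original still satisfies.
(d) Not entailed — Omar stirred the soup, not the report; the report belongs to the dropping event.
(e) Entailed — the original entails any weakening of itself; this just drops 'with a screwdriver' and generalizes the agent.
(f) Not entailed — dropping 'carefully' under negation is not valid — the original leaves open that Omar dropped the report some other way.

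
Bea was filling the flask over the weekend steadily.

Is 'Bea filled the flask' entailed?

no

'was filling' is progressive; for an accomplishment like 'fill the flask', it doesn't entail completion.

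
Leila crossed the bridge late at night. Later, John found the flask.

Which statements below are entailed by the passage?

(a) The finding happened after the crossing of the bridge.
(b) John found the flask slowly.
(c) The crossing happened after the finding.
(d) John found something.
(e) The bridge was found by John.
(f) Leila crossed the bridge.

(a), (d), (f)

(a) Entailed — the narrative places the crossing before the finding.
(b) Not entailed — 'slowly' adds information not in the original event.
(c) Not entailed — the narrative places the crossing before the finding, not after.
(d) Entailed — generalizing the patient leaves a sub-description the original still satisfies.
(e) Not entailed — John found the flask, not the bridge; the bridge belongs to the crossing event.
(f) Entailed — every conjunct here is already in the original crossing event.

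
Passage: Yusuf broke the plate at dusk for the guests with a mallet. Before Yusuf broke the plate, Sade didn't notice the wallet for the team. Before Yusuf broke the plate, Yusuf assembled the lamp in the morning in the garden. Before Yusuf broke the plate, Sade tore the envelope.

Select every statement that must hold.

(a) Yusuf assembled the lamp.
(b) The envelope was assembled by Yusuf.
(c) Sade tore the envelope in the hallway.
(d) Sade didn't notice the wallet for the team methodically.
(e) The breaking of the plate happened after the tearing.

(a), (d), (e)

(a) Entailed — every conjunct here is already in the original assembling event.
(b) Not entailed — Yusuf assembled the lamp, not the envelope; the envelope belongs to the tearing event.
(c) Not entailed — 'in the hallway' adds information not in the original event.
(d) Entailed — under negation, adding a further restriction is entailed: if no such noticing event occurred, none occurred methodically either.
(e) Entailed — the narrative places the tearing before the breaking.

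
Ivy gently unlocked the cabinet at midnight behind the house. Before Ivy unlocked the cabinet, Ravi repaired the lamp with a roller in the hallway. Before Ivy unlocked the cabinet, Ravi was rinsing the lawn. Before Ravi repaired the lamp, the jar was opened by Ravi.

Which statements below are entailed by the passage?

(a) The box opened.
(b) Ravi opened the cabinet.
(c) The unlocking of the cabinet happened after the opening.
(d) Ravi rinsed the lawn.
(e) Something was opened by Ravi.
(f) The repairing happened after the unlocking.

(a) Not entailed — the jar is what opened, not the box.
(b) Not entailed — Ravi opened the jar, not the cabinet; the cabinet belongs to the unlocking event.
(c) Entailed — the narrative places the opening before the unlocking.
(d) Entailed — 'rinse' is an activity; 'was rinsing' entails that some rinsing happened, so 'rinsed' holds.
(e) Entailed — this follows by dropping conjuncts from the opening event's description.
(f) Not entailed — the narrative places the repairing before the unlocking, not after.

(c), (d), (e)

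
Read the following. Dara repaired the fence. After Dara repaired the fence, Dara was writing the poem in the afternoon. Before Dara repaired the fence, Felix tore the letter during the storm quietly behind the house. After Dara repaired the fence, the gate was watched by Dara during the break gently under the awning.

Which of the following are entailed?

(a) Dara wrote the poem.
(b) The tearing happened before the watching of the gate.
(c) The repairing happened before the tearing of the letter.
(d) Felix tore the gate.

(b)

(a) Not entailed — 'was writing' is progressive on an accomplishment; it does not entail the completed 'wrote'.
(b) Entailed — the narrative places the tearing before the watching.
(c) Not entailed — the narrative places the tearing before the repairing, not after.
(d) Not entailed — Felix tore the letter, not the gate; the gate belongs to the watching event.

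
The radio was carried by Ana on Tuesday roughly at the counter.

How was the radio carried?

roughly

'roughly' marks the manner of the carrying event.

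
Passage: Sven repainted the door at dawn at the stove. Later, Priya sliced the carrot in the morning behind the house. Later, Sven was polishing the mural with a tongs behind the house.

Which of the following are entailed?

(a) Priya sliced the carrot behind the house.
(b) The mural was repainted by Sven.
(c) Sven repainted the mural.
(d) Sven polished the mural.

(a) Entailed — this follows by dropping conjuncts from the slicing event's description.
(b) Not entailed — Sven repainted the door, not the mural; the mural belongs to the polishing event.
(c) Not entailed — Sven repainted the door, not the mural; the mural belongs to the polishing event.
(d) Entailed — 'polish' is an activity; 'was polishing' entails that some polishing happened, so 'polished' holds.

(a), (d)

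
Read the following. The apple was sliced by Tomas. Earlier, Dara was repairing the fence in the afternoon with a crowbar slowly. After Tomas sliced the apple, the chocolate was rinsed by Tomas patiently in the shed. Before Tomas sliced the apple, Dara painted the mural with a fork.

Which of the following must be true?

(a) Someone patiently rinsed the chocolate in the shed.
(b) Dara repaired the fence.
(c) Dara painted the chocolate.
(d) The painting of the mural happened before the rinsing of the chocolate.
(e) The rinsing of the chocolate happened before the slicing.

(a), (d)

(a) Entailed — the original entails any weakening of itself; this just generalizes the agent.
(b) Not entailed — 'was repairing' is progressive on an accomplishment; it does not entail the completed 'repaired'.
(c) Not entailed — Dara painted the mural, not the chocolate; the chocolate belongs to the rinsing event.
(d) Entailed — the narrative places the painting before the rinsing.
(e) Not entailed — the narrative places the slicing before the rinsing, not after.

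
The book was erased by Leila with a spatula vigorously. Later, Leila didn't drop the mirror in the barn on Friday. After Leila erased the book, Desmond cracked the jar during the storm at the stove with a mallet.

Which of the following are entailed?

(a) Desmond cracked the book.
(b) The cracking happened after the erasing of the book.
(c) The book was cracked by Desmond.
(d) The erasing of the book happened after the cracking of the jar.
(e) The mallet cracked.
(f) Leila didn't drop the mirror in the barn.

(b)

(a) Not entailed — Desmond cracked the jar, not the book; the book belongs to the erasing event.
(b) Entailed — the narrative places the erasing before the cracking.
(c) Not entailed — Desmond cracked the jar, not the book; the book belongs to the erasing event.
(d) Not entailed — the narrative places the erasing before the cracking, not after.
(e) Not entailed — the jar is what cracked, not the mallet.
(f) Not entailed — dropping 'on Friday' under negation is not valid — the original leaves open that Leila dropped the mirror some other way.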